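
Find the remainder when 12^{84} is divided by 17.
By Fermat: 12^{16} ≡ 1 mod 17. 84 = 5×16 + 4. So 12^{84} ≡ 12^{4} ≡ 13 mod 17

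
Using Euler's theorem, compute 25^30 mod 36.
By Euler: 25^{12} ≡ 1 (mod 36) since gcd(25, 36) = 1. 30 = 2×12 + 6. So 25^{30} ≡ 25^{6} ≡ 1 (mod 36)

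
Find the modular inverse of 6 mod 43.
Since 43 is prime, by Fermat 6^(-1) ≡ 6^{41} ≡ 36 (mod 43). Verify: 6 × 36 = 216 ≡ 1 (mod 43)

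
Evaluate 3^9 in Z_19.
By repeated squaring mod 19: 3^{1}≡3, 3^{2}≡9, 3^{4}≡5, 3^{8}≡6. Then 3^{9} = 3^{8+1} ≡ 6 × 3 ≡ 18 mod 19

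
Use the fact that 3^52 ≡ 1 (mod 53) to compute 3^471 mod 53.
By Fermat: 3^{52} ≡ 1 (mod 53). 471 ≡ 3 (mod 52). So 3^{471} ≡ 3^{3} ≡ 27 (mod 53)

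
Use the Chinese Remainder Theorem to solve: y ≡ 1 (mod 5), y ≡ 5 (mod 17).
M = 5 × 17 = 85. M₁ = 17, y₁ ≡ 3 (mod 5). M₂ = 5, y₂ ≡ 7 (mod 17). y = 1×17×3 + 5×5×7 ≡ 56 (mod 85)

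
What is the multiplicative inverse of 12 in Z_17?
Since 17 is prime, by Fermat 12^(-1) ≡ 12^{15} ≡ 10 (mod 17). Verify: 12 × 10 = 120 ≡ 1 (mod 17)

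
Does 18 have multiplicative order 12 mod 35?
Powers of 18 mod 35: 18^1≡18, 18^2≡9, 18^3≡22, 18^4≡11, 18^5≡23, 18^6≡29, 18^7≡32, 18^8≡16, 18^9≡8, 18^10≡4, 18^11≡2, 18^12≡1. First k with 18^k≡1 is k=12. Yes, ord_35(18) = 12.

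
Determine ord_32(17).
Powers of 17 mod 32: 17^1≡17, 17^2≡1. Order = 2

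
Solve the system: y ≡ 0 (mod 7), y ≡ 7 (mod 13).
M = 7 × 13 = 91. M₁ = 13, y₁ ≡ 6 (mod 7). M₂ = 7, y₂ ≡ 2 (mod 13). y = 0×13×6 + 7×7×2 ≡ 7 (mod 91)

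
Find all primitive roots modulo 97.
There are φ(96) = 32 primitive roots mod 97: {5, 7, 10, 13, 14, 15, 17, 21, 23, 26, 29, 37, 38, 39, 40, 41, 56, 57, 58, 59, 60, 68, 71, 74, 76, 80, 82, 83, 84, 87, 90, 92}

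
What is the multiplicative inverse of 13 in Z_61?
Since 61 is prime, by Fermat 13^(-1) ≡ 13^{59} ≡ 47 (mod 61). Verify: 13 × 47 = 611 ≡ 1 (mod 61)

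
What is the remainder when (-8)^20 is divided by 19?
Using Fermat: (-8)^{18} ≡ 1 (mod 19). 20 ≡ 2 (mod 18). So (-8)^{20} ≡ (-8)^{2} ≡ 7 (mod 19)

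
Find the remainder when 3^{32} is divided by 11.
By Fermat: 3^{10} ≡ 1 (mod 11). 32 = 3×10 + 2. So 3^{32} ≡ 3^{2} ≡ 9 (mod 11)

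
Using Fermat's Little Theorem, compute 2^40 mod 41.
By Fermat's Little Theorem, 2^{40} ≡ 1 (mod 41) since 41 is prime and gcd(2, 41) = 1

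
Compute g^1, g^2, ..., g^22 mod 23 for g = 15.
15^1, 15^2, ..., 15^{22} mod 23: [15, 18, 17, 2, 7, 13, 11, 4, 14, 3, 22, 8, 5, 6, 21, 16, 10, 12, 19, 9, 20, 1]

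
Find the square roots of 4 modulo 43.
The square roots of 4 mod 43 are 41 and 2. Verify: 41² = 1681 ≡ 4 mod 43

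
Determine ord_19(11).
Powers of 11 mod 19: 11^1≡11, 11^2≡7, 11^3≡1. ord_19(11) = 3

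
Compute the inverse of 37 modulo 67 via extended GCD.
Extended GCD: 37(29) + 67(-16) = 1. So 37^(-1) ≡ 29 mod 67. Verify: 37 × 29 = 1073 ≡ 1 mod 67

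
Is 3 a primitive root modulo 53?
ord_53(3) divides 52. For each prime q|52: 3^{26}≡52, 3^{4}≡28, none ≡ 1. So 3 has order 52 and is a primitive root mod 53.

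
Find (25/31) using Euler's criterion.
(25/31) = 25^{15} mod 31 = 1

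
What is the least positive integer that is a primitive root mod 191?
g = 19. For each prime q|190: 19^{95}≡190, 19^{38}≡39, 19^{10}≡52, none ≡ 1, so ord_191(19) = 190 and 19 is a primitive root.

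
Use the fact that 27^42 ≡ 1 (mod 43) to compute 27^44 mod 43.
By Fermat: 27^{42} ≡ 1 (mod 43). So 27^{44} = 27^{42} · 27^{2} ≡ 27^{2} ≡ 41 (mod 43)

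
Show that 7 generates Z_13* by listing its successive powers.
7^1, 7^2, ..., 7^{12} mod 13: [7, 10, 5, 9, 11, 12, 6, 3, 8, 4, 2, 1]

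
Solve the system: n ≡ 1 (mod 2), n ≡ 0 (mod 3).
M = 2 × 3 = 6. M₁ = 3, y₁ ≡ 1 (mod 2). M₂ = 2, y₂ ≡ 2 (mod 3). n = 1×3×1 + 0×2×2 ≡ 3 (mod 6)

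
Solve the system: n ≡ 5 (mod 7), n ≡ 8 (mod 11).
M = 7 × 11 = 77. M₁ = 11, y₁ ≡ 2 (mod 7). M₂ = 7, y₂ ≡ 8 (mod 11). n = 5×11×2 + 8×7×8 ≡ 19 (mod 77)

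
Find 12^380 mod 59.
Using Fermat: 12^{58} ≡ 1 mod 59. 380 ≡ 32 mod 58. So 12^{380} ≡ 12^{32} ≡ 17 mod 59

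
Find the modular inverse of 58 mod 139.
Since 139 is prime, by Fermat 58^(-1) ≡ 58^{137} ≡ 12 mod 139. Verify: 58 × 12 = 696 ≡ 1 mod 139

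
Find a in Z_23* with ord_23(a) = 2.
22 has order 2 mod 23 since 22^{2} ≡ 1 mod 23 and no smaller power works.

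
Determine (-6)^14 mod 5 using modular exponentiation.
Using Fermat: (-6)^{4} ≡ 1 (mod 5). 14 ≡ 2 (mod 4). So (-6)^{14} ≡ (-6)^{2} ≡ 1 (mod 5)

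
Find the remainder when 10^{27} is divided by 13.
By Fermat: 10^{12} ≡ 1 (mod 13). 27 = 2×12 + 3. So 10^{27} ≡ 10^{3} ≡ 12 (mod 13)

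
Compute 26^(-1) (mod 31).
Since 31 is prime, by Fermat 26^(-1) ≡ 26^{29} ≡ 6 (mod 31). Verify: 26 × 6 = 156 ≡ 1 (mod 31)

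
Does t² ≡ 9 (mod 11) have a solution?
By Euler's criterion: 9^{5} ≡ 1 (mod 11). Since this equals 1, 9 is a QR.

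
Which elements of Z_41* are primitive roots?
There are φ(40) = 16 primitive roots mod 41: {6, 7, 11, 12, 13, 15, 17, 19, 22, 24, 26, 28, 29, 30, 34, 35}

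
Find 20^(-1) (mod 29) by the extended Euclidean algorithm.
Extended GCD: 20(-13) + 29(9) = 1. So 20^(-1) ≡ -13 ≡ 16 (mod 29). Verify: 20 × 16 = 320 ≡ 1 (mod 29)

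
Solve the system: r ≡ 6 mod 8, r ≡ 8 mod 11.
M = 8 × 11 = 88. M₁ = 11, y₁ ≡ 3 mod 8. M₂ = 8, y₂ ≡ 7 mod 11. r = 6×11×3 + 8×8×7 ≡ 30 mod 88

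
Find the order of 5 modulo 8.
Powers of 5 mod 8: 5^1≡5, 5^2≡1. So the order of 5 is 2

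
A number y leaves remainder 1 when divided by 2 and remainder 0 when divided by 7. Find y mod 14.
M = 2 × 7 = 14. M₁ = 7, y₁ ≡ 1 mod 2. M₂ = 2, y₂ ≡ 4 mod 7. y = 1×7×1 + 0×2×4 ≡ 7 mod 14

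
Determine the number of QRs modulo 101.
Exactly half the non-zero residues mod a prime are QRs: (101-1)/2 = 50.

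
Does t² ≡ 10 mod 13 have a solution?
By Euler's criterion: 10^{6} ≡ 1 mod 13. Since this equals 1, 10 is a QR.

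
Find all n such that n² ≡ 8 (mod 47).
The square roots of 8 mod 47 are 14 and 33. Verify: 14² = 196 ≡ 8 (mod 47)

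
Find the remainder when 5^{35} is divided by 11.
By Fermat: 5^{10} ≡ 1 mod 11. 35 = 3×10 + 5. So 5^{35} ≡ 5^{5} ≡ 1 mod 11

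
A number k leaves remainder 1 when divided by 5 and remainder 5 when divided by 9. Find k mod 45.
M = 5 × 9 = 45. M₁ = 9, y₁ ≡ 4 mod 5. M₂ = 5, y₂ ≡ 2 mod 9. k = 1×9×4 + 5×5×2 ≡ 41 mod 45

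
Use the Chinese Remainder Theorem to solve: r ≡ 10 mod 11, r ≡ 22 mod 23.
M = 11 × 23 = 253. M₁ = 23, y₁ ≡ 1 mod 11. M₂ = 11, y₂ ≡ 21 mod 23. r = 10×23×1 + 22×11×21 ≡ 252 mod 253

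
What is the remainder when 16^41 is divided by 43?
By repeated squaring (mod 43): 16^{1}≡16, 16^{2}≡41, 16^{4}≡4, 16^{8}≡16, 16^{16}≡41, 16^{32}≡4. Then 16^{41} = 16^{32+8+1} ≡ 4 × 16 × 16 ≡ 35 (mod 43)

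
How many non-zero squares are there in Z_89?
The squaring map on Z_89* is 2-to-1, so there are (88)/2 = 44 QRs.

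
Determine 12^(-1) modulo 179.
Since 179 is prime, by Fermat 12^(-1) ≡ 12^{177} ≡ 15 mod 179. Verify: 12 × 15 = 180 ≡ 1 mod 179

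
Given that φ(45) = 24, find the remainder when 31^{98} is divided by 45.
By Euler: 31^{24} ≡ 1 (mod 45) since gcd(31, 45) = 1. 98 = 4×24 + 2. So 31^{98} ≡ 31^{2} ≡ 16 (mod 45)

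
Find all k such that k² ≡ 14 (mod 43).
The square roots of 14 mod 43 are 10 and 33. Verify: 10² = 100 ≡ 14 (mod 43)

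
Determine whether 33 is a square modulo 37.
By Euler's criterion: 33^{18} ≡ 1 (mod 37). Since this equals 1, 33 is a QR.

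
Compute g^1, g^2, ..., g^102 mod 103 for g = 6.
6^1, 6^2, ..., 6^{102} mod 103: [6, 36, 10, 60, 51, 100, 85, 98, 73, 26, 53, 9, 54, 15, 90, 25, 47, 76, 44, 58, 39, 28, 65, 81, 74, 32, 89, 19, 11, 66, 87, 7, 42, 46, 70, 8, 48, 82, 80, 68, 99, 79, 62, 63, 69, 2, 12, 72, 20, 17, 102, 97, 67, 93, 43, 52, 3, 18, 5, 30, 77, 50, 94, 49, 88, 13, 78, 56, 27, 59, 45, 64, 75, 38, 22, 29, 71, 14, 84, 92, 37, 16, 96, 61, 57, 33, 95, 55, 21, 23, 35, 4, 24, 41, 40, 34, 101, 91, 31, 83, 86, 1]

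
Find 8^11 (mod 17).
By repeated squaring (mod 17): 8^{1}≡8, 8^{2}≡13, 8^{4}≡16, 8^{8}≡1. Then 8^{11} = 8^{8+2+1} ≡ 1 × 13 × 8 ≡ 2 (mod 17)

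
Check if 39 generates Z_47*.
ord_47(39) divides 46. For each prime q|46: 39^{23}≡46, 39^{2}≡17, none ≡ 1. So 39 has order 46 and is a primitive root mod 47.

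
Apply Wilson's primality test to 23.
(22)! mod 23 = 22. Since 22 ≡ -1 (mod 23), 23 is prime.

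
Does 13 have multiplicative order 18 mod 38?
Powers of 13 mod 38: 13^1≡13, 13^2≡17, 13^3≡31, 13^4≡23, 13^5≡33, 13^6≡11, 13^7≡29, 13^8≡35, 13^9≡37, 13^10≡25, 13^11≡21, 13^12≡7, 13^13≡15, 13^14≡5, 13^15≡27, 13^16≡9, 13^17≡3, 13^18≡1. First k with 13^k≡1 is k=18. Yes, ord_38(13) = 18.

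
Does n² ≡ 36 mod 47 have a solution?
By Euler's criterion: 36^{23} ≡ 1 mod 47. Since this equals 1, 36 is a QR.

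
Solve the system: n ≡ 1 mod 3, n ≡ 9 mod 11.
M = 3 × 11 = 33. M₁ = 11, y₁ ≡ 2 mod 3. M₂ = 3, y₂ ≡ 4 mod 11. n = 1×11×2 + 9×3×4 ≡ 31 mod 33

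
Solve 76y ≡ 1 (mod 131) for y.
Since 131 is prime, by Fermat 76^(-1) ≡ 76^{129} ≡ 50 (mod 131). Verify: 76 × 50 = 3800 ≡ 1 (mod 131)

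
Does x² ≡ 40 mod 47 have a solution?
By Euler's criterion: 40^{23} ≡ 46 mod 47. Since this equals -1 (≡ 46), 40 is not a QR.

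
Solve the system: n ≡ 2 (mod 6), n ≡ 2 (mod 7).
M = 6 × 7 = 42. M₁ = 7, y₁ ≡ 1 (mod 6). M₂ = 6, y₂ ≡ 6 (mod 7). n = 2×7×1 + 2×6×6 ≡ 2 (mod 42)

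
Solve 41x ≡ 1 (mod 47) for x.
Since 47 is prime, by Fermat 41^(-1) ≡ 41^{45} ≡ 39 (mod 47). Verify: 41 × 39 = 1599 ≡ 1 (mod 47)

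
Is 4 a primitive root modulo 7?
4^{3} ≡ 1 (mod 7) and 3 < 6, so ord_7(4) = 3 ≠ 6 and 4 is not a primitive root.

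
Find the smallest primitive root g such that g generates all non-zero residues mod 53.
g = 2. For each prime q|52: 2^{26}≡52, 2^{4}≡16, none ≡ 1, so ord_53(2) = 52 and 2 is a primitive root.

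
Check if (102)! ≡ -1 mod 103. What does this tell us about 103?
(102)! mod 103 = 102. Since this equals -1 mod 103, Wilson confirms 103 is prime.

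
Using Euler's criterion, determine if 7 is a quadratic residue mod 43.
By Euler's criterion: 7^{21} ≡ 42 mod 43. Since this equals -1 (≡ 42), 7 is not a QR.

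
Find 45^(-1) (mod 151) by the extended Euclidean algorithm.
Extended GCD: 45(47) + 151(-14) = 1. So 45^(-1) ≡ 47 (mod 151). Verify: 45 × 47 = 2115 ≡ 1 (mod 151)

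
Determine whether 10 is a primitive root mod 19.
ord_19(10) divides 18. For each prime q|18: 10^{9}≡18, 10^{6}≡11, none ≡ 1. So 10 has order 18 and is a primitive root mod 19.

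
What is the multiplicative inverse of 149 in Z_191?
Since 191 is prime, by Fermat 149^(-1) ≡ 149^{189} ≡ 50 mod 191. Verify: 149 × 50 = 7450 ≡ 1 mod 191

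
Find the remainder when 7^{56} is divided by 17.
By Fermat: 7^{16} ≡ 1 (mod 17). 56 = 3×16 + 8. So 7^{56} ≡ 7^{8} ≡ 16 (mod 17)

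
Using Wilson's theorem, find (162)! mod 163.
By Wilson's theorem, (162)! ≡ -1 ≡ 162 (mod 163)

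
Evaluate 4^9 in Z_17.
By repeated squaring mod 17: 4^{1}≡4, 4^{2}≡16, 4^{4}≡1, 4^{8}≡1. Then 4^{9} = 4^{8+1} ≡ 1 × 4 ≡ 4 mod 17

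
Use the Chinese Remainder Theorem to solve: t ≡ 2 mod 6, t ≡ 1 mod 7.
M = 6 × 7 = 42. M₁ = 7, y₁ ≡ 1 mod 6. M₂ = 6, y₂ ≡ 6 mod 7. t = 2×7×1 + 1×6×6 ≡ 8 mod 42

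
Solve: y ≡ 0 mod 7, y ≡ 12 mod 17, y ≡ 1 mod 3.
M = 7 × 17 × 3 = 357. M₁ = 51, y₁ ≡ 4 mod 7. M₂ = 21, y₂ ≡ 13 mod 17. M₃ = 119, y₃ ≡ 2 mod 3. y = 0×51×4 + 12×21×13 + 1×119×2 ≡ 301 mod 357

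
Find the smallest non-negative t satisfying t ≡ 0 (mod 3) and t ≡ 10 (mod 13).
M = 3 × 13 = 39. M₁ = 13, y₁ ≡ 1 (mod 3). M₂ = 3, y₂ ≡ 9 (mod 13). t = 0×13×1 + 10×3×9 ≡ 36 (mod 39)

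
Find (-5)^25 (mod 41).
By repeated squaring (mod 41): (-5)^{1}≡36, (-5)^{2}≡25, (-5)^{4}≡10, (-5)^{8}≡18, (-5)^{16}≡37. Then (-5)^{25} = (-5)^{16+8+1} ≡ 37 × 18 × 36 ≡ 32 (mod 41)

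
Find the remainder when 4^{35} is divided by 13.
By Fermat: 4^{12} ≡ 1 mod 13. 35 = 2×12 + 11. So 4^{35} ≡ 4^{11} ≡ 10 mod 13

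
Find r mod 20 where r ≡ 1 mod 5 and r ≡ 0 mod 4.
M = 5 × 4 = 20. M₁ = 4, y₁ ≡ 4 mod 5. M₂ = 5, y₂ ≡ 1 mod 4. r = 1×4×4 + 0×5×1 ≡ 16 mod 20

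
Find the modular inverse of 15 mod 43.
Since 43 is prime, by Fermat 15^(-1) ≡ 15^{41} ≡ 23 (mod 43). Verify: 15 × 23 = 345 ≡ 1 (mod 43)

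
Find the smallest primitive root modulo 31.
g = 3. For each prime q|30: 3^{15}≡30, 3^{10}≡25, 3^{6}≡16, none ≡ 1, so ord_31(3) = 30 and 3 is a primitive root.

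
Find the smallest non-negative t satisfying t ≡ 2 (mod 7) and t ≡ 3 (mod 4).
M = 7 × 4 = 28. M₁ = 4, y₁ ≡ 2 (mod 7). M₂ = 7, y₂ ≡ 3 (mod 4). t = 2×4×2 + 3×7×3 ≡ 23 (mod 28)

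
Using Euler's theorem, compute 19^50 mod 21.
By Euler: 19^{12} ≡ 1 (mod 21) since gcd(19, 21) = 1. 50 = 4×12 + 2. So 19^{50} ≡ 19^{2} ≡ 4 (mod 21)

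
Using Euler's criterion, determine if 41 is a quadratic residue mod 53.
By Euler's criterion: 41^{26} ≡ 52 (mod 53). Since this equals -1 (≡ 52), 41 is not a QR.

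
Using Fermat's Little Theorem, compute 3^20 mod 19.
By Fermat: 3^{18} ≡ 1 (mod 19). So 3^{20} = 3^{18} · 3^{2} ≡ 3^{2} ≡ 9 (mod 19)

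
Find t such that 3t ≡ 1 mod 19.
Since 19 is prime, by Fermat 3^(-1) ≡ 3^{17} ≡ 13 mod 19. Verify: 3 × 13 = 39 ≡ 1 mod 19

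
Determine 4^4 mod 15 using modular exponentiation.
4^{4} = 256 ≡ 1 (mod 15)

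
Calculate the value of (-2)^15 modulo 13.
Using Fermat: (-2)^{12} ≡ 1 mod 13. 15 ≡ 3 mod 12. So (-2)^{15} ≡ (-2)^{3} ≡ 5 mod 13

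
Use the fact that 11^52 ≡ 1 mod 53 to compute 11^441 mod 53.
By Fermat: 11^{52} ≡ 1 mod 53. 441 ≡ 25 mod 52. So 11^{441} ≡ 11^{25} ≡ 29 mod 53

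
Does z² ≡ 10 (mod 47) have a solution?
By Euler's criterion: 10^{23} ≡ 46 (mod 47). Since this equals -1 (≡ 46), 10 is not a QR.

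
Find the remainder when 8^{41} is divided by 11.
By Fermat: 8^{10} ≡ 1 mod 11. 41 = 4×10 + 1. So 8^{41} ≡ 8^{1} ≡ 8 mod 11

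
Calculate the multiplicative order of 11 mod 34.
Powers of 11 mod 34: 11^1≡11, 11^2≡19, 11^3≡5, 11^4≡21, 11^5≡27, 11^6≡25, 11^7≡3, 11^8≡33, 11^9≡23, 11^10≡15, 11^11≡29, 11^12≡13, 11^13≡7, 11^14≡9, 11^15≡31, 11^16≡1. Order = 16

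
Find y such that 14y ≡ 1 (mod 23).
Since 23 is prime, by Fermat 14^(-1) ≡ 14^{21} ≡ 5 (mod 23). Verify: 14 × 5 = 70 ≡ 1 (mod 23)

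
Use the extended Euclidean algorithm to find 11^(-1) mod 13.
Extended GCD: 11(6) + 13(-5) = 1. So 11^(-1) ≡ 6 (mod 13). Verify: 11 × 6 = 66 ≡ 1 (mod 13)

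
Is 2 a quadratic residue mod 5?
By Euler's criterion: 2^{2} ≡ 4 (mod 5). Since this equals -1 (≡ 4), 2 is not a QR.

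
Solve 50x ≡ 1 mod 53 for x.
Since 53 is prime, by Fermat 50^(-1) ≡ 50^{51} ≡ 35 mod 53. Verify: 50 × 35 = 1750 ≡ 1 mod 53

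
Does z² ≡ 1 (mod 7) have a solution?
By Euler's criterion: 1^{3} ≡ 1 (mod 7). Since this equals 1, 1 is a QR.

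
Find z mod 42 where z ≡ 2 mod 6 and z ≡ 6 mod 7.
M = 6 × 7 = 42. M₁ = 7, y₁ ≡ 1 mod 6. M₂ = 6, y₂ ≡ 6 mod 7. z = 2×7×1 + 6×6×6 ≡ 20 mod 42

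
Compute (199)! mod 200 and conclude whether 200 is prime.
(199)! mod 200 = 0. Since 0 ≢ -1 (mod 200), 200 is not prime.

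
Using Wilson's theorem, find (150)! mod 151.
By Wilson's theorem, (150)! ≡ -1 ≡ 150 (mod 151)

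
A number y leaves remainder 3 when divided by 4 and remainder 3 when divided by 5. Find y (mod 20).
M = 4 × 5 = 20. M₁ = 5, y₁ ≡ 1 (mod 4). M₂ = 4, y₂ ≡ 4 (mod 5). y = 3×5×1 + 3×4×4 ≡ 3 (mod 20)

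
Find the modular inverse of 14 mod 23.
Since 23 is prime, by Fermat 14^(-1) ≡ 14^{21} ≡ 5 (mod 23). Verify: 14 × 5 = 70 ≡ 1 (mod 23)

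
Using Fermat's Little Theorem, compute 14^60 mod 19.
By Fermat: 14^{18} ≡ 1 mod 19. 60 = 3×18 + 6. So 14^{60} ≡ 14^{6} ≡ 7 mod 19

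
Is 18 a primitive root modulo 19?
18^{2} ≡ 1 (mod 19) and 2 < 18, so ord_19(18) = 2 ≠ 18 and 18 is not a primitive root.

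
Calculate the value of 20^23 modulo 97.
By repeated squaring (mod 97): 20^{1}≡20, 20^{2}≡12, 20^{4}≡47, 20^{8}≡75, 20^{16}≡96. Then 20^{23} = 20^{16+4+2+1} ≡ 96 × 47 × 12 × 20 ≡ 69 (mod 97)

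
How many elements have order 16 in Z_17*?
A prime p has φ(p-1) primitive roots; here φ(16) = 8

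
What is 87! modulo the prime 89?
(88)! = (87)! × (88) ≡ -1 mod 89. So (87)! ≡ -1 × (88)^(-1) ≡ (-1)×(-1) = 1 mod 89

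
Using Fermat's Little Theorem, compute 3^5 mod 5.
By Fermat: 3^{4} ≡ 1 (mod 5). So 3^{5} = 3^{4} · 3^{1} ≡ 3^{1} ≡ 3 (mod 5)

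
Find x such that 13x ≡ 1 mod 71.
Since 71 is prime, by Fermat 13^(-1) ≡ 13^{69} ≡ 11 mod 71. Verify: 13 × 11 = 143 ≡ 1 mod 71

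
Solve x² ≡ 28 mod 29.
The square roots of 28 mod 29 are 12 and 17. Verify: 12² = 144 ≡ 28 mod 29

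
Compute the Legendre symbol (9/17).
(9/17) = 9^{8} mod 17 = 1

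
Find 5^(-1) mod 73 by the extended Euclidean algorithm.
Extended GCD: 5(-29) + 73(2) = 1. So 5^(-1) ≡ -29 ≡ 44 mod 73. Verify: 5 × 44 = 220 ≡ 1 mod 73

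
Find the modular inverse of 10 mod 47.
Since 47 is prime, by Fermat 10^(-1) ≡ 10^{45} ≡ 33 mod 47. Verify: 10 × 33 = 330 ≡ 1 mod 47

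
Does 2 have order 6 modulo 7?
2^{3} ≡ 1 mod 7 and 3 < 6, so ord_7(2) = 3 ≠ 6 and 2 is not a primitive root.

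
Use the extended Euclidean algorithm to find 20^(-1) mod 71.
Extended GCD: 20(32) + 71(-9) = 1. So 20^(-1) ≡ 32 mod 71. Verify: 20 × 32 = 640 ≡ 1 mod 71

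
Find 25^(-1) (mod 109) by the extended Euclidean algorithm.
Extended GCD: 25(48) + 109(-11) = 1. So 25^(-1) ≡ 48 (mod 109). Verify: 25 × 48 = 1200 ≡ 1 (mod 109)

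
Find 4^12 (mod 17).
By repeated squaring (mod 17): 4^{1}≡4, 4^{2}≡16, 4^{4}≡1, 4^{8}≡1. Then 4^{12} = 4^{8+4} ≡ 1 × 1 ≡ 1 (mod 17)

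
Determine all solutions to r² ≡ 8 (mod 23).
The square roots of 8 mod 23 are 13 and 10. Verify: 13² = 169 ≡ 8 (mod 23)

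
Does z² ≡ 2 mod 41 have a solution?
By Euler's criterion: 2^{20} ≡ 1 mod 41. Since this equals 1, 2 is a QR.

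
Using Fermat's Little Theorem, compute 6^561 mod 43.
By Fermat: 6^{42} ≡ 1 mod 43. 561 ≡ 15 mod 42. So 6^{561} ≡ 6^{15} ≡ 1 mod 43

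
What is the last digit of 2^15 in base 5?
Using Fermat: 2^{4} ≡ 1 mod 5. 15 ≡ 3 mod 4. So 2^{15} ≡ 2^{3} ≡ 3 mod 5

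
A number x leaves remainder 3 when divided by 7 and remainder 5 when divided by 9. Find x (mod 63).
M = 7 × 9 = 63. M₁ = 9, y₁ ≡ 4 (mod 7). M₂ = 7, y₂ ≡ 4 (mod 9). x = 3×9×4 + 5×7×4 ≡ 59 (mod 63)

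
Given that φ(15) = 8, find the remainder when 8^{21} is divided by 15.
By Euler: 8^{8} ≡ 1 mod 15 since gcd(8, 15) = 1. 21 = 2×8 + 5. So 8^{21} ≡ 8^{5} ≡ 8 mod 15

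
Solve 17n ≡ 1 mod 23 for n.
Since 23 is prime, by Fermat 17^(-1) ≡ 17^{21} ≡ 19 mod 23. Verify: 17 × 19 = 323 ≡ 1 mod 23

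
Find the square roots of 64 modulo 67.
The square roots of 64 mod 67 are 59 and 8. Verify: 59² = 3481 ≡ 64 mod 67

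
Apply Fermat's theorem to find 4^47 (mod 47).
By Fermat: 4^{46} ≡ 1 (mod 47). So 4^{47} = 4^{46} · 4^{1} ≡ 4^{1} ≡ 4 (mod 47)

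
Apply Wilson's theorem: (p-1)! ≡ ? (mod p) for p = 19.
By Wilson's theorem, (18)! ≡ -1 ≡ 18 mod 19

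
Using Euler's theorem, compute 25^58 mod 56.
By Euler: 25^{24} ≡ 1 mod 56 since gcd(25, 56) = 1. 58 = 2×24 + 10. So 25^{58} ≡ 25^{10} ≡ 25 mod 56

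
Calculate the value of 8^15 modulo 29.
By repeated squaring mod 29: 8^{1}≡8, 8^{2}≡6, 8^{4}≡7, 8^{8}≡20. Then 8^{15} = 8^{8+4+2+1} ≡ 20 × 7 × 6 × 8 ≡ 21 mod 29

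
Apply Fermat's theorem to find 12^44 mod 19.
By Fermat: 12^{18} ≡ 1 mod 19. 44 = 2×18 + 8. So 12^{44} ≡ 12^{8} ≡ 11 mod 19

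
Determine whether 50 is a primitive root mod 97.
50^{8} ≡ 1 mod 97 and 8 < 96, so ord_97(50) = 8 ≠ 96 and 50 is not a primitive root.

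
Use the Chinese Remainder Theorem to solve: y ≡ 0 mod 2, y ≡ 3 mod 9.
M = 2 × 9 = 18. M₁ = 9, y₁ ≡ 1 mod 2. M₂ = 2, y₂ ≡ 5 mod 9. y = 0×9×1 + 3×2×5 ≡ 12 mod 18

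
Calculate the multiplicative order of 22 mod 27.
Powers of 22 mod 27: 22^1≡22, 22^2≡25, 22^3≡10, 22^4≡4, 22^5≡7, 22^6≡19, 22^7≡13, 22^8≡16, 22^9≡1. Order = 9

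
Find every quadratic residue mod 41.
QRs mod 41: {1, 2, 4, 5, 8, 9, 10, 16, 18, 20, 21, 23, 25, 31, 32, 33, 36, 37, 39, 40}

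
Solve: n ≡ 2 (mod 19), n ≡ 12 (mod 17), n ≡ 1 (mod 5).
M = 19 × 17 × 5 = 1615. M₁ = 85, y₁ ≡ 17 (mod 19). M₂ = 95, y₂ ≡ 12 (mod 17). M₃ = 323, y₃ ≡ 2 (mod 5). n = 2×85×17 + 12×95×12 + 1×323×2 ≡ 1066 (mod 1615)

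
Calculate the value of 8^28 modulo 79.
By repeated squaring mod 79: 8^{1}≡8, 8^{2}≡64, 8^{4}≡67, 8^{8}≡65, 8^{16}≡38. Then 8^{28} = 8^{16+8+4} ≡ 38 × 65 × 67 ≡ 64 mod 79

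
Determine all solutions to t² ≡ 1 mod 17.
The square roots of 1 mod 17 are 1 and 16. Verify: 1² = 1 ≡ 1 mod 17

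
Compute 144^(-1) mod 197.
Since 197 is prime, by Fermat 144^(-1) ≡ 144^{195} ≡ 26 mod 197. Verify: 144 × 26 = 3744 ≡ 1 mod 197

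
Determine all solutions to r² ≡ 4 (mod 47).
The square roots of 4 mod 47 are 2 and 45. Verify: 2² = 4 ≡ 4 (mod 47)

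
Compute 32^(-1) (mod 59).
Since 59 is prime, by Fermat 32^(-1) ≡ 32^{57} ≡ 24 (mod 59). Verify: 32 × 24 = 768 ≡ 1 (mod 59)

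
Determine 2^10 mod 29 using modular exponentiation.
By repeated squaring mod 29: 2^{1}≡2, 2^{2}≡4, 2^{4}≡16, 2^{8}≡24. Then 2^{10} = 2^{8+2} ≡ 24 × 4 ≡ 9 mod 29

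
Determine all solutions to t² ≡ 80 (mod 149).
The square roots of 80 mod 149 are 123 and 26. Verify: 123² = 15129 ≡ 80 (mod 149)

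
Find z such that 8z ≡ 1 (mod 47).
Since 47 is prime, by Fermat 8^(-1) ≡ 8^{45} ≡ 6 (mod 47). Verify: 8 × 6 = 48 ≡ 1 (mod 47)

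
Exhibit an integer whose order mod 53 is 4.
23 has order 4 mod 53 since 23^{4} ≡ 1 mod 53 and no smaller power works.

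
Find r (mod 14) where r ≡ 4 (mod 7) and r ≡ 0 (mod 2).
M = 7 × 2 = 14. M₁ = 2, y₁ ≡ 4 (mod 7). M₂ = 7, y₂ ≡ 1 (mod 2). r = 4×2×4 + 0×7×1 ≡ 4 (mod 14)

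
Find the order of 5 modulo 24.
Powers of 5 mod 24: 5^1≡5, 5^2≡1. ord_24(5) = 2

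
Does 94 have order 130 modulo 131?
94^{65} ≡ 1 mod 131 and 65 < 130, so ord_131(94) = 65 ≠ 130 and 94 is not a primitive root.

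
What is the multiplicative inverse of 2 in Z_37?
Since 37 is prime, by Fermat 2^(-1) ≡ 2^{35} ≡ 19 (mod 37). Verify: 2 × 19 = 38 ≡ 1 (mod 37)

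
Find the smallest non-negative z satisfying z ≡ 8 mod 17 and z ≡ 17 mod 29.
M = 17 × 29 = 493. M₁ = 29, y₁ ≡ 10 mod 17. M₂ = 17, y₂ ≡ 12 mod 29. z = 8×29×10 + 17×17×12 ≡ 365 mod 493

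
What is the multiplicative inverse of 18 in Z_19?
Since 19 is prime, by Fermat 18^(-1) ≡ 18^{17} ≡ 18 (mod 19). Verify: 18 × 18 = 324 ≡ 1 (mod 19)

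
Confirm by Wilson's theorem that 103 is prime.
(102)! mod 103 = 102. Since this equals -1 mod 103, Wilson confirms 103 is prime.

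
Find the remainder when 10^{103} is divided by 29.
By Fermat: 10^{28} ≡ 1 (mod 29). 103 = 3×28 + 19. So 10^{103} ≡ 10^{19} ≡ 21 (mod 29)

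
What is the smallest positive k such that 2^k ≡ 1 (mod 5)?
Powers of 2 mod 5: 2^1≡2, 2^2≡4, 2^3≡3, 2^4≡1. ord_5(2) = 4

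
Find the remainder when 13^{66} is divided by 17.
By Fermat: 13^{16} ≡ 1 mod 17. 66 = 4×16 + 2. So 13^{66} ≡ 13^{2} ≡ 16 mod 17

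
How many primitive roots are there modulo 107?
There are φ(107-1) = φ(106) = 52 primitive roots modulo 107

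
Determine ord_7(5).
Powers of 5 mod 7: 5^1≡5, 5^2≡4, 5^3≡6, 5^4≡2, 5^5≡3, 5^6≡1. So the order of 5 is 6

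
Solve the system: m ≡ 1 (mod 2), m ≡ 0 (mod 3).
M = 2 × 3 = 6. M₁ = 3, y₁ ≡ 1 (mod 2). M₂ = 2, y₂ ≡ 2 (mod 3). m = 1×3×1 + 0×2×2 ≡ 3 (mod 6)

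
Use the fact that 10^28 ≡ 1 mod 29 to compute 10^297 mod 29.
By Fermat: 10^{28} ≡ 1 mod 29. 297 ≡ 17 mod 28. So 10^{297} ≡ 10^{17} ≡ 15 mod 29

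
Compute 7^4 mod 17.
7^{4} = 2401 ≡ 4 (mod 17)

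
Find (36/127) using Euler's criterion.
(36/127) = 36^{63} mod 127 = 1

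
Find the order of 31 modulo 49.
Powers of 31 mod 49: 31^1≡31, 31^2≡30, 31^3≡48, 31^4≡18, 31^5≡19, 31^6≡1. ord_49(31) = 6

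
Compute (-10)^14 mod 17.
By repeated squaring (mod 17): (-10)^{1}≡7, (-10)^{2}≡15, (-10)^{4}≡4, (-10)^{8}≡16. Then (-10)^{14} = (-10)^{8+4+2} ≡ 16 × 4 × 15 ≡ 8 (mod 17)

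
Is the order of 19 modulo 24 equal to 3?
Powers of 19 mod 24: 19^1≡19, 19^2≡1. Already 19^2≡1, so the order is 2 < 3. No, the actual order is 2.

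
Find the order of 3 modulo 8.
Powers of 3 mod 8: 3^1≡3, 3^2≡1. ord_8(3) = 2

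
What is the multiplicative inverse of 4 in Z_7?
Since 7 is prime, by Fermat 4^(-1) ≡ 4^{5} ≡ 2 mod 7. Verify: 4 × 2 = 8 ≡ 1 mod 7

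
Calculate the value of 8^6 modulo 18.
By repeated squaring (mod 18): 8^{1}≡8, 8^{2}≡10, 8^{4}≡10. Then 8^{6} = 8^{4+2} ≡ 10 × 10 ≡ 10 (mod 18)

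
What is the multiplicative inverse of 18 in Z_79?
Since 79 is prime, by Fermat 18^(-1) ≡ 18^{77} ≡ 22 mod 79. Verify: 18 × 22 = 396 ≡ 1 mod 79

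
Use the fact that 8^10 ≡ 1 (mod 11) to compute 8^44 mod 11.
By Fermat: 8^{10} ≡ 1 (mod 11). 44 = 4×10 + 4. So 8^{44} ≡ 8^{4} ≡ 4 (mod 11)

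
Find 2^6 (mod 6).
By repeated squaring (mod 6): 2^{1}≡2, 2^{2}≡4, 2^{4}≡4. Then 2^{6} = 2^{4+2} ≡ 4 × 4 ≡ 4 (mod 6)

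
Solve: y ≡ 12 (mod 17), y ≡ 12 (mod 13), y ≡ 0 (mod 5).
M = 17 × 13 × 5 = 1105. M₁ = 65, y₁ ≡ 11 (mod 17). M₂ = 85, y₂ ≡ 2 (mod 13). M₃ = 221, y₃ ≡ 1 (mod 5). y = 12×65×11 + 12×85×2 + 0×221×1 ≡ 675 (mod 1105)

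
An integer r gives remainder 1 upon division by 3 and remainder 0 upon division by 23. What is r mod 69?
M = 3 × 23 = 69. M₁ = 23, y₁ ≡ 2 mod 3. M₂ = 3, y₂ ≡ 8 mod 23. r = 1×23×2 + 0×3×8 ≡ 46 mod 69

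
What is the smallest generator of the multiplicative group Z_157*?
g = 5. Powers: [5, 25, 125, 154, 142, 82, ...] generates all 156 non-zero residues.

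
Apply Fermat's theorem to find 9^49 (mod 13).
By Fermat: 9^{12} ≡ 1 (mod 13). 49 = 4×12 + 1. So 9^{49} ≡ 9^{1} ≡ 9 (mod 13)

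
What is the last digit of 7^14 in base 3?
Using Fermat: 7^{2} ≡ 1 (mod 3). 14 ≡ 0 (mod 2). So 7^{14} ≡ 7^{0} ≡ 1 (mod 3)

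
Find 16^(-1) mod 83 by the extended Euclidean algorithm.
Extended GCD: 16(26) + 83(-5) = 1. So 16^(-1) ≡ 26 mod 83. Verify: 16 × 26 = 416 ≡ 1 mod 83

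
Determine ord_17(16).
Powers of 16 mod 17: 16^1≡16, 16^2≡1. ord_17(16) = 2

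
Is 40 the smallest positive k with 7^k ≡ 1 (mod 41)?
Powers of 7 mod 41: 7^1≡7, 7^2≡8, 7^3≡15, 7^4≡23, 7^5≡38, 7^6≡20, 7^7≡17, 7^8≡37, 7^9≡13, 7^10≡9, 7^11≡22, 7^12≡31, 7^13≡12, 7^14≡2, 7^15≡14, 7^16≡16, 7^17≡30, 7^18≡5, 7^19≡35, 7^20≡40, 7^21≡34, 7^22≡33, 7^23≡26, 7^24≡18, 7^25≡3, 7^26≡21, 7^27≡24, 7^28≡4, 7^29≡28, 7^30≡32, 7^31≡19, 7^32≡10, 7^33≡29, 7^34≡39, 7^35≡27, 7^36≡25, 7^37≡11, 7^38≡36, 7^39≡6, 7^40≡1. First k with 7^k≡1 is k=40. Yes, ord_41(7) = 40.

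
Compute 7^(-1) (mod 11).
Since 11 is prime, by Fermat 7^(-1) ≡ 7^{9} ≡ 8 (mod 11). Verify: 7 × 8 = 56 ≡ 1 (mod 11)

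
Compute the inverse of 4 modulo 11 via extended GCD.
Extended GCD: 4(3) + 11(-1) = 1. So 4^(-1) ≡ 3 mod 11. Verify: 4 × 3 = 12 ≡ 1 mod 11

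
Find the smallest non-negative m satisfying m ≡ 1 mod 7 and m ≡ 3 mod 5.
M = 7 × 5 = 35. M₁ = 5, y₁ ≡ 3 mod 7. M₂ = 7, y₂ ≡ 3 mod 5. m = 1×5×3 + 3×7×3 ≡ 8 mod 35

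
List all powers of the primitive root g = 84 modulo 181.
84^1, 84^2, ..., 84^{180} mod 181: [84, 178, 110, 9, 32, 154, 85, 81, 107, 119, 41, 5, 58, 166, 7, 45, 160, 46, 63, 43, 173, 52, 24, 25, 109, 106, 35, 44, 76, 49, 134, 34, 141, 79, 120, 125, 2, 168, 175, 39, 18, 64, 127, 170, 162, 33, 57, 82, 10, 116, 151, 14, 90, 139, 92, 126, 86, 165, 104, 48, 50, 37, 31, 70, 88, 152, 98, 87, 68, 101, 158, 59, 69, 4, 155, 169, 78, 36, 128, 73, 159, 143, 66, 114, 164, 20, 51, 121, 28, 180, 97, 3, 71, 172, 149, 27, 96, 100, 74, 62, 140, 176, 123, 15, 174, 136, 21, 135, 118, 138, 8, 129, 157, 156, 72, 75, 146, 137, 105, 132, 47, 147, 40, 102, 61, 56, 179, 13, 6, 142, 163, 117, 54, 11, 19, 148, 124, 99, 171, 65, 30, 167, 91, 42, 89, 55, 95, 16, 77, 133, 131, 144, 150, 111, 93, 29, 83, 94, 113, 80, 23, 122, 112, 177, 26, 12, 103, 145, 53, 108, 22, 38, 115, 67, 17, 161, 130, 60, 153, 1]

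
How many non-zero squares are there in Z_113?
Exactly half the non-zero residues mod a prime are QRs: (113-1)/2 = 56.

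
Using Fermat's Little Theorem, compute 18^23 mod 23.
By Fermat: 18^{22} ≡ 1 mod 23. So 18^{23} = 18^{22} · 18^{1} ≡ 18^{1} ≡ 18 mod 23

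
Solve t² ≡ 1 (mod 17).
The square roots of 1 mod 17 are 1 and 16. Verify: 1² = 1 ≡ 1 (mod 17)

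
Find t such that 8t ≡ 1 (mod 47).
Since 47 is prime, by Fermat 8^(-1) ≡ 8^{45} ≡ 6 (mod 47). Verify: 8 × 6 = 48 ≡ 1 (mod 47)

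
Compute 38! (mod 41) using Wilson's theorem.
(40)! = (38)! × (39) × (40) ≡ -1 (mod 41). So (38)! ≡ -1 × [(40)(39)]^(-1) ≡ 20 (mod 41)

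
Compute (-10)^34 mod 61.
By repeated squaring mod 61: (-10)^{1}≡51, (-10)^{2}≡39, (-10)^{4}≡57, (-10)^{8}≡16, (-10)^{16}≡12, (-10)^{32}≡22. Then (-10)^{34} = (-10)^{32+2} ≡ 22 × 39 ≡ 4 mod 61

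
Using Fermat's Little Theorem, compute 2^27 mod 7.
By Fermat: 2^{6} ≡ 1 mod 7. 27 = 4×6 + 3. So 2^{27} ≡ 2^{3} ≡ 1 mod 7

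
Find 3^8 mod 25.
By repeated squaring mod 25: 3^{1}≡3, 3^{2}≡9, 3^{4}≡6, 3^{8}≡11. So 3^{8} ≡ 11 mod 25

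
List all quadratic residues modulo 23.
Quadratic residues modulo 23: {1, 2, 3, 4, 6, 8, 9, 12, 13, 16, 18}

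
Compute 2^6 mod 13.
By repeated squaring mod 13: 2^{1}≡2, 2^{2}≡4, 2^{4}≡3. Then 2^{6} = 2^{4+2} ≡ 3 × 4 ≡ 12 mod 13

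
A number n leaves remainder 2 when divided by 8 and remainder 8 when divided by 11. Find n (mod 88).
M = 8 × 11 = 88. M₁ = 11, y₁ ≡ 3 (mod 8). M₂ = 8, y₂ ≡ 7 (mod 11). n = 2×11×3 + 8×8×7 ≡ 74 (mod 88)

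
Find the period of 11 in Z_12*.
Powers of 11 mod 12: 11^1≡11, 11^2≡1. Order = 2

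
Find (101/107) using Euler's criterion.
(101/107) = 101^{53} mod 107 = 1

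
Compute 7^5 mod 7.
By repeated squaring mod 7: 7^{1}≡0, 7^{2}≡0, 7^{4}≡0. Then 7^{5} = 7^{4+1} ≡ 0 × 0 ≡ 0 mod 7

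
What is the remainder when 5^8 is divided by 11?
By repeated squaring (mod 11): 5^{1}≡5, 5^{2}≡3, 5^{4}≡9, 5^{8}≡4. So 5^{8} ≡ 4 (mod 11)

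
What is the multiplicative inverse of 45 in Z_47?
Since 47 is prime, by Fermat 45^(-1) ≡ 45^{45} ≡ 23 (mod 47). Verify: 45 × 23 = 1035 ≡ 1 (mod 47)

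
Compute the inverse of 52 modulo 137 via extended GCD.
Extended GCD: 52(29) + 137(-11) = 1. So 52^(-1) ≡ 29 mod 137. Verify: 52 × 29 = 1508 ≡ 1 mod 137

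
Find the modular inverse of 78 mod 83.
Since 83 is prime, by Fermat 78^(-1) ≡ 78^{81} ≡ 33 (mod 83). Verify: 78 × 33 = 2574 ≡ 1 (mod 83)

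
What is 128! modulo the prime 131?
(130)! = (128)! × (129) × (130) ≡ -1 mod 131. So (128)! ≡ -1 × [(130)(129)]^(-1) ≡ 65 mod 131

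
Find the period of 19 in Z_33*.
Powers of 19 mod 33: 19^1≡19, 19^2≡31, 19^3≡28, 19^4≡4, 19^5≡10, 19^6≡25, 19^7≡13, 19^8≡16, 19^9≡7, 19^10≡1. Order = 10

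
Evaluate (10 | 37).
(10/37) = 10^{18} mod 37 = 1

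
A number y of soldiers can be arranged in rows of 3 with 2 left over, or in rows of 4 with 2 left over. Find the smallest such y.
M = 3 × 4 = 12. M₁ = 4, y₁ ≡ 1 mod 3. M₂ = 3, y₂ ≡ 3 mod 4. y = 2×4×1 + 2×3×3 ≡ 2 mod 12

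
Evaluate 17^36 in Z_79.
By repeated squaring mod 79: 17^{1}≡17, 17^{2}≡52, 17^{4}≡18, 17^{8}≡8, 17^{16}≡64, 17^{32}≡67. Then 17^{36} = 17^{32+4} ≡ 67 × 18 ≡ 21 mod 79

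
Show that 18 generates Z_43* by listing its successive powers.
18^1, 18^2, ..., 18^{42} mod 43: [18, 23, 27, 13, 19, 41, 7, 40, 32, 17, 5, 4, 29, 6, 22, 9, 33, 35, 28, 31, 42, 25, 20, 16, 30, 24, 2, 36, 3, 11, 26, 38, 39, 14, 37, 21, 34, 10, 8, 15, 12, 1]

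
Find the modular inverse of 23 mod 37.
Since 37 is prime, by Fermat 23^(-1) ≡ 23^{35} ≡ 29 mod 37. Verify: 23 × 29 = 667 ≡ 1 mod 37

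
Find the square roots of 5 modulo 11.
The square roots of 5 mod 11 are 4 and 7. Verify: 4² = 16 ≡ 5 (mod 11)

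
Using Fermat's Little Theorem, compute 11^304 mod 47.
By Fermat: 11^{46} ≡ 1 mod 47. 304 ≡ 28 mod 46. So 11^{304} ≡ 11^{28} ≡ 18 mod 47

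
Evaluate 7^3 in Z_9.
7^{3} = 343 ≡ 1 mod 9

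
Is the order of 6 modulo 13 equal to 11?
Powers of 6 mod 13: 6^1≡6, 6^2≡10, 6^3≡8, 6^4≡9, 6^5≡2, 6^6≡12, 6^7≡7, 6^8≡3, 6^9≡5, 6^10≡4, 6^11≡11, 6^12≡1. 6^11≡11≢1, so ord ≠ 11. No, the actual order is 12.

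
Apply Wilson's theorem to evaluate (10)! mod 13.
(12)! = (10)! × (11) × (12) ≡ -1 (mod 13). So (10)! ≡ -1 × [(12)(11)]^(-1) ≡ 6 (mod 13)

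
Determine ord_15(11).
Powers of 11 mod 15: 11^1≡11, 11^2≡1. So the order of 11 is 2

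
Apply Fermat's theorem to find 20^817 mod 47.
By Fermat: 20^{46} ≡ 1 mod 47. 817 ≡ 35 mod 46. So 20^{817} ≡ 20^{35} ≡ 11 mod 47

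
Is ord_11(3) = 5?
Powers of 3 mod 11: 3^1≡3, 3^2≡9, 3^3≡5, 3^4≡4, 3^5≡1. First k with 3^k≡1 is k=5. Yes, ord_11(3) = 5.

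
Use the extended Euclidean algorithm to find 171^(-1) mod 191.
Extended GCD: 171(-86) + 191(77) = 1. So 171^(-1) ≡ -86 ≡ 105 (mod 191). Verify: 171 × 105 = 17955 ≡ 1 (mod 191)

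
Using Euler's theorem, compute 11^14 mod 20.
By Euler: 11^{8} ≡ 1 (mod 20) since gcd(11, 20) = 1. 14 = 1×8 + 6. So 11^{14} ≡ 11^{6} ≡ 1 (mod 20)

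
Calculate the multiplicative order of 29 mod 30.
Powers of 29 mod 30: 29^1≡29, 29^2≡1. ord_30(29) = 2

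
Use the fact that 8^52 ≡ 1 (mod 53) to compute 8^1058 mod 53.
By Fermat: 8^{52} ≡ 1 (mod 53). 1058 ≡ 18 (mod 52). So 8^{1058} ≡ 8^{18} ≡ 4 (mod 53)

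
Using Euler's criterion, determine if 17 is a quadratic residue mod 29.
By Euler's criterion: 17^{14} ≡ 28 mod 29. Since this equals -1 (≡ 28), 17 is not a QR.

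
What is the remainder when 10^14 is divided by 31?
By repeated squaring mod 31: 10^{1}≡10, 10^{2}≡7, 10^{4}≡18, 10^{8}≡14. Then 10^{14} = 10^{8+4+2} ≡ 14 × 18 × 7 ≡ 28 mod 31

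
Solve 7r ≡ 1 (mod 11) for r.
Since 11 is prime, by Fermat 7^(-1) ≡ 7^{9} ≡ 8 (mod 11). Verify: 7 × 8 = 56 ≡ 1 (mod 11)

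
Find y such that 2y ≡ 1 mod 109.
Since 109 is prime, by Fermat 2^(-1) ≡ 2^{107} ≡ 55 mod 109. Verify: 2 × 55 = 110 ≡ 1 mod 109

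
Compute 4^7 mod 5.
Using Fermat: 4^{4} ≡ 1 (mod 5). 7 ≡ 3 (mod 4). So 4^{7} ≡ 4^{3} ≡ 4 (mod 5)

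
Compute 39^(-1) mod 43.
Since 43 is prime, by Fermat 39^(-1) ≡ 39^{41} ≡ 32 mod 43. Verify: 39 × 32 = 1248 ≡ 1 mod 43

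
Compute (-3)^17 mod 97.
By repeated squaring (mod 97): (-3)^{1}≡94, (-3)^{2}≡9, (-3)^{4}≡81, (-3)^{8}≡62, (-3)^{16}≡61. Then (-3)^{17} = (-3)^{16+1} ≡ 61 × 94 ≡ 11 (mod 97)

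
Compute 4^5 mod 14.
By repeated squaring mod 14: 4^{1}≡4, 4^{2}≡2, 4^{4}≡4. Then 4^{5} = 4^{4+1} ≡ 4 × 4 ≡ 2 mod 14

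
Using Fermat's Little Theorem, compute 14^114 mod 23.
By Fermat: 14^{22} ≡ 1 (mod 23). 114 = 5×22 + 4. So 14^{114} ≡ 14^{4} ≡ 6 (mod 23)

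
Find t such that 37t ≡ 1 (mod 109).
Since 109 is prime, by Fermat 37^(-1) ≡ 37^{107} ≡ 56 (mod 109). Verify: 37 × 56 = 2072 ≡ 1 (mod 109)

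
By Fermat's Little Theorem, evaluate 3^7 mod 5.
By Fermat: 3^{4} ≡ 1 mod 5. So 3^{7} = 3^{4} · 3^{3} ≡ 3^{3} ≡ 2 mod 5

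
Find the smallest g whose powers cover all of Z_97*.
g = 5. For each prime q|96: 5^{48}≡96, 5^{32}≡35, none ≡ 1, so ord_97(5) = 96 and 5 is a primitive root.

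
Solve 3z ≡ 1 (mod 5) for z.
Since 5 is prime, by Fermat 3^(-1) ≡ 3^{3} ≡ 2 (mod 5). Verify: 3 × 2 = 6 ≡ 1 (mod 5)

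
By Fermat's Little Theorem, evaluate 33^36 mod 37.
By Fermat's Little Theorem, 33^{36} ≡ 1 (mod 37) since 37 is prime and gcd(33, 37) = 1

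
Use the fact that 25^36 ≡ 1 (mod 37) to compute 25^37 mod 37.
By Fermat: 25^{36} ≡ 1 (mod 37). So 25^{37} = 25^{36} · 25^{1} ≡ 25^{1} ≡ 25 (mod 37)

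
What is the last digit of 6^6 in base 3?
By repeated squaring mod 3: 6^{1}≡0, 6^{2}≡0, 6^{4}≡0. Then 6^{6} = 6^{4+2} ≡ 0 × 0 ≡ 0 mod 3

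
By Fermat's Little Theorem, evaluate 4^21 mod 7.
By Fermat: 4^{6} ≡ 1 (mod 7). 21 = 3×6 + 3. So 4^{21} ≡ 4^{3} ≡ 1 (mod 7)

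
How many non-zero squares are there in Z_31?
For prime 31, there are (p-1)/2 = (31-1)/2 = 15 quadratic residues (excluding 0).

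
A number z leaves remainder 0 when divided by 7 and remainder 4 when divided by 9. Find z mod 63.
M = 7 × 9 = 63. M₁ = 9, y₁ ≡ 4 mod 7. M₂ = 7, y₂ ≡ 4 mod 9. z = 0×9×4 + 4×7×4 ≡ 49 mod 63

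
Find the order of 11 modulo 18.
Powers of 11 mod 18: 11^1≡11, 11^2≡13, 11^3≡17, 11^4≡7, 11^5≡5, 11^6≡1. Order = 6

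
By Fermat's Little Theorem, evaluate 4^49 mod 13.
By Fermat: 4^{12} ≡ 1 (mod 13). 49 = 4×12 + 1. So 4^{49} ≡ 4^{1} ≡ 4 (mod 13)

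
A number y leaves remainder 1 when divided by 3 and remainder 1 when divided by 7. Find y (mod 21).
M = 3 × 7 = 21. M₁ = 7, y₁ ≡ 1 (mod 3). M₂ = 3, y₂ ≡ 5 (mod 7). y = 1×7×1 + 1×3×5 ≡ 1 (mod 21)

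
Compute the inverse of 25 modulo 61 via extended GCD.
Extended GCD: 25(22) + 61(-9) = 1. So 25^(-1) ≡ 22 mod 61. Verify: 25 × 22 = 550 ≡ 1 mod 61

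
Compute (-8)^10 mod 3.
Using Fermat: (-8)^{2} ≡ 1 (mod 3). 10 ≡ 0 (mod 2). So (-8)^{10} ≡ (-8)^{0} ≡ 1 (mod 3)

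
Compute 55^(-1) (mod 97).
Since 97 is prime, by Fermat 55^(-1) ≡ 55^{95} ≡ 30 (mod 97). Verify: 55 × 30 = 1650 ≡ 1 (mod 97)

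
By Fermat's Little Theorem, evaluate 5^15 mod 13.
By Fermat: 5^{12} ≡ 1 mod 13. So 5^{15} = 5^{12} · 5^{3} ≡ 5^{3} ≡ 8 mod 13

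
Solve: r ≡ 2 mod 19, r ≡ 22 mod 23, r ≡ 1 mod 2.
M = 19 × 23 × 2 = 874. M₁ = 46, y₁ ≡ 12 mod 19. M₂ = 38, y₂ ≡ 20 mod 23. M₃ = 437, y₃ ≡ 1 mod 2. r = 2×46×12 + 22×38×20 + 1×437×1 ≡ 781 mod 874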